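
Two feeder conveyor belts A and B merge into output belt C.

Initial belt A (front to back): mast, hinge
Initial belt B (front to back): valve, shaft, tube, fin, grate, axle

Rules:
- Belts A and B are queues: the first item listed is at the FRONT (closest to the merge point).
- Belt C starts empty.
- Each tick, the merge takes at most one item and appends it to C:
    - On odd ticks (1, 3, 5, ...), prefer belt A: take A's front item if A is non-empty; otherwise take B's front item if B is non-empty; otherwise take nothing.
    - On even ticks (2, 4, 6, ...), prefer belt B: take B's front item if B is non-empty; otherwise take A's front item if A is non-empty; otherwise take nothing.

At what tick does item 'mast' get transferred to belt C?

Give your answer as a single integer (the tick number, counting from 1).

Tick 1: prefer A, take mast from A; A=[hinge] B=[valve,shaft,tube,fin,grate,axle] C=[mast]

Answer: 1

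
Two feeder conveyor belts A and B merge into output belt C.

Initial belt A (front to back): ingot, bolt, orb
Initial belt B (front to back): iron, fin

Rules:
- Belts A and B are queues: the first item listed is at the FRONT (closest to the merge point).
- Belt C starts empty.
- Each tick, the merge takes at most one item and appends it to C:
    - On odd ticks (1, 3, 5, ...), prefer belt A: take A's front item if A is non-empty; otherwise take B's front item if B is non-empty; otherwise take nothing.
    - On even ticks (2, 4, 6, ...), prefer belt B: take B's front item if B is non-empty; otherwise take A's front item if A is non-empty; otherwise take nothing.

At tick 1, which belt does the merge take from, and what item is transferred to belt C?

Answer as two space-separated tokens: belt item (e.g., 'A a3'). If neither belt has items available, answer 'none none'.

Answer: A ingot

Derivation:
Tick 1: prefer A, take ingot from A; A=[bolt,orb] B=[iron,fin] C=[ingot]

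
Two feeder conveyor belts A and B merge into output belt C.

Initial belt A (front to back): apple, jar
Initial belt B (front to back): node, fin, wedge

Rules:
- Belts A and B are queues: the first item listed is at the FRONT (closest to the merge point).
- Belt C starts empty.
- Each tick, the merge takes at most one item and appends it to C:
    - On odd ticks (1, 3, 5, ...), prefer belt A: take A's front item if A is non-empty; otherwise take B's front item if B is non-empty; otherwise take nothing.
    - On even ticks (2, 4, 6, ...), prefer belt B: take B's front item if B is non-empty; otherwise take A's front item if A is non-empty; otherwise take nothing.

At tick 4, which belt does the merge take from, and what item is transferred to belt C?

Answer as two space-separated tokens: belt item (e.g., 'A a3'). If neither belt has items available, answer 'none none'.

Answer: B fin

Derivation:
Tick 1: prefer A, take apple from A; A=[jar] B=[node,fin,wedge] C=[apple]
Tick 2: prefer B, take node from B; A=[jar] B=[fin,wedge] C=[apple,node]
Tick 3: prefer A, take jar from A; A=[-] B=[fin,wedge] C=[apple,node,jar]
Tick 4: prefer B, take fin from B; A=[-] B=[wedge] C=[apple,node,jar,fin]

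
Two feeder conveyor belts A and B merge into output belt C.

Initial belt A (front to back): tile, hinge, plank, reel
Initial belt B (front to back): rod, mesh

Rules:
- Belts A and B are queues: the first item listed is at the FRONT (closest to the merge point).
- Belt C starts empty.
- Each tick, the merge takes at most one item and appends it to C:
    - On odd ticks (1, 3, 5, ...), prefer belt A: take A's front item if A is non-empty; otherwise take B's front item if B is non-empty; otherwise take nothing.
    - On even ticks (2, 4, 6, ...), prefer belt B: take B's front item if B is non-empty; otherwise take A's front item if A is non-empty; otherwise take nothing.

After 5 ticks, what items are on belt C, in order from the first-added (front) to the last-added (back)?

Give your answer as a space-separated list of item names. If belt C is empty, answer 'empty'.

Answer: tile rod hinge mesh plank

Derivation:
Tick 1: prefer A, take tile from A; A=[hinge,plank,reel] B=[rod,mesh] C=[tile]
Tick 2: prefer B, take rod from B; A=[hinge,plank,reel] B=[mesh] C=[tile,rod]
Tick 3: prefer A, take hinge from A; A=[plank,reel] B=[mesh] C=[tile,rod,hinge]
Tick 4: prefer B, take mesh from B; A=[plank,reel] B=[-] C=[tile,rod,hinge,mesh]
Tick 5: prefer A, take plank from A; A=[reel] B=[-] C=[tile,rod,hinge,mesh,plank]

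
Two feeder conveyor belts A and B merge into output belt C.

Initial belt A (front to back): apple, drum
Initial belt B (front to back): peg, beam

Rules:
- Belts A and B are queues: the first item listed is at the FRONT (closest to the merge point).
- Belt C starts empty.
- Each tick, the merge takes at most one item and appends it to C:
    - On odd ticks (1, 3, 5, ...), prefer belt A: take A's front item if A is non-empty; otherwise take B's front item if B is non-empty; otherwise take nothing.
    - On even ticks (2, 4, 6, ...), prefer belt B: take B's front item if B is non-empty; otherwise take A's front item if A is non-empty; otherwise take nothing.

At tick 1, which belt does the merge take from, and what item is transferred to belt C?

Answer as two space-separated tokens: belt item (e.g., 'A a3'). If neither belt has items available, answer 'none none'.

Answer: A apple

Derivation:
Tick 1: prefer A, take apple from A; A=[drum] B=[peg,beam] C=[apple]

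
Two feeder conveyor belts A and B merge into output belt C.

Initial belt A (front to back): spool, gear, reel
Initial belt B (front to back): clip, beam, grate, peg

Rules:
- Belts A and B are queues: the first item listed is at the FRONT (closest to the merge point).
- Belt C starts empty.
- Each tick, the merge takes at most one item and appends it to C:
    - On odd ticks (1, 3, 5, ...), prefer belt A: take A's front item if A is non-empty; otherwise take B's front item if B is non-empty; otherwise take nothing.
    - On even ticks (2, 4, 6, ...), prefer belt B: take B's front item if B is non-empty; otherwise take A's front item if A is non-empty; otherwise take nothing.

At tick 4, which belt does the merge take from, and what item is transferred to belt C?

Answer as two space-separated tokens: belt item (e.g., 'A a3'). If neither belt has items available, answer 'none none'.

Tick 1: prefer A, take spool from A; A=[gear,reel] B=[clip,beam,grate,peg] C=[spool]
Tick 2: prefer B, take clip from B; A=[gear,reel] B=[beam,grate,peg] C=[spool,clip]
Tick 3: prefer A, take gear from A; A=[reel] B=[beam,grate,peg] C=[spool,clip,gear]
Tick 4: prefer B, take beam from B; A=[reel] B=[grate,peg] C=[spool,clip,gear,beam]

Answer: B beam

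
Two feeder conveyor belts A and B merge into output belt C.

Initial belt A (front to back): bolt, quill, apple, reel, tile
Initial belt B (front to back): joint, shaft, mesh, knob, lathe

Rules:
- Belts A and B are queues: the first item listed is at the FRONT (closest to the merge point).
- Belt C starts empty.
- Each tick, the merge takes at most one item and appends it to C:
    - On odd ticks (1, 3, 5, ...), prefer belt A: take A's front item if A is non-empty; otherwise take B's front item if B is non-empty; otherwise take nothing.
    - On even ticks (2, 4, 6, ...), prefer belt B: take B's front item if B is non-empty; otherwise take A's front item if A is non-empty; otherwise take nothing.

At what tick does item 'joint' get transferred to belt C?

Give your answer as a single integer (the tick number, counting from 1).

Tick 1: prefer A, take bolt from A; A=[quill,apple,reel,tile] B=[joint,shaft,mesh,knob,lathe] C=[bolt]
Tick 2: prefer B, take joint from B; A=[quill,apple,reel,tile] B=[shaft,mesh,knob,lathe] C=[bolt,joint]

Answer: 2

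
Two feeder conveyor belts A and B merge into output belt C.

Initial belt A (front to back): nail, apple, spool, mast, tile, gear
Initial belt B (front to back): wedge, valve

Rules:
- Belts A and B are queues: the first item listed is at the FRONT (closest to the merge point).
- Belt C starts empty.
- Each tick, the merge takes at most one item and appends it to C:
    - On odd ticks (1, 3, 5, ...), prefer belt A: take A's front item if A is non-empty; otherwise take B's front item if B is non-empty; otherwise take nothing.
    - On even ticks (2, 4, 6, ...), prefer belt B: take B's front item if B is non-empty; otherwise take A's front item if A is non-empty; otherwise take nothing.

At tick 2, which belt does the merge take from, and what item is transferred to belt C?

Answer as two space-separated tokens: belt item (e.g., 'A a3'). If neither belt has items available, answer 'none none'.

Tick 1: prefer A, take nail from A; A=[apple,spool,mast,tile,gear] B=[wedge,valve] C=[nail]
Tick 2: prefer B, take wedge from B; A=[apple,spool,mast,tile,gear] B=[valve] C=[nail,wedge]

Answer: B wedge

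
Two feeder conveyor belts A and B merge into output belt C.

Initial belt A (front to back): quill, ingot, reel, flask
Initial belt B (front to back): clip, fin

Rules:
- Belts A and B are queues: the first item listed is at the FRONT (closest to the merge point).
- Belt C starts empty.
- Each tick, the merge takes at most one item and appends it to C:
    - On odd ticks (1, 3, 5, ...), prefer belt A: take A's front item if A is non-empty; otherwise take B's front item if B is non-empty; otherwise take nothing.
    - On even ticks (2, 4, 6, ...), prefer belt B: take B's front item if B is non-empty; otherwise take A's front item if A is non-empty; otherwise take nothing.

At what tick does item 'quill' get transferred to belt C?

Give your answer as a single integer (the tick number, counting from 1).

Tick 1: prefer A, take quill from A; A=[ingot,reel,flask] B=[clip,fin] C=[quill]

Answer: 1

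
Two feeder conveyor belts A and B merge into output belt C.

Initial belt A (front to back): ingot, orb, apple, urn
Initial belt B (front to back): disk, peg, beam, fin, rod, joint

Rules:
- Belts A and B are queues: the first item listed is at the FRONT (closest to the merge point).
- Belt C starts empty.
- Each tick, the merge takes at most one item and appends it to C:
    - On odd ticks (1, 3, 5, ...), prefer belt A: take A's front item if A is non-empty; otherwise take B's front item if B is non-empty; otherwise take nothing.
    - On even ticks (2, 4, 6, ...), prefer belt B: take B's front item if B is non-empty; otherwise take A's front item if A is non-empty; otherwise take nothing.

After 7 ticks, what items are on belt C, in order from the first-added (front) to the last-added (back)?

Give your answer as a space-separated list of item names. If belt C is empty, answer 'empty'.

Answer: ingot disk orb peg apple beam urn

Derivation:
Tick 1: prefer A, take ingot from A; A=[orb,apple,urn] B=[disk,peg,beam,fin,rod,joint] C=[ingot]
Tick 2: prefer B, take disk from B; A=[orb,apple,urn] B=[peg,beam,fin,rod,joint] C=[ingot,disk]
Tick 3: prefer A, take orb from A; A=[apple,urn] B=[peg,beam,fin,rod,joint] C=[ingot,disk,orb]
Tick 4: prefer B, take peg from B; A=[apple,urn] B=[beam,fin,rod,joint] C=[ingot,disk,orb,peg]
Tick 5: prefer A, take apple from A; A=[urn] B=[beam,fin,rod,joint] C=[ingot,disk,orb,peg,apple]
Tick 6: prefer B, take beam from B; A=[urn] B=[fin,rod,joint] C=[ingot,disk,orb,peg,apple,beam]
Tick 7: prefer A, take urn from A; A=[-] B=[fin,rod,joint] C=[ingot,disk,orb,peg,apple,beam,urn]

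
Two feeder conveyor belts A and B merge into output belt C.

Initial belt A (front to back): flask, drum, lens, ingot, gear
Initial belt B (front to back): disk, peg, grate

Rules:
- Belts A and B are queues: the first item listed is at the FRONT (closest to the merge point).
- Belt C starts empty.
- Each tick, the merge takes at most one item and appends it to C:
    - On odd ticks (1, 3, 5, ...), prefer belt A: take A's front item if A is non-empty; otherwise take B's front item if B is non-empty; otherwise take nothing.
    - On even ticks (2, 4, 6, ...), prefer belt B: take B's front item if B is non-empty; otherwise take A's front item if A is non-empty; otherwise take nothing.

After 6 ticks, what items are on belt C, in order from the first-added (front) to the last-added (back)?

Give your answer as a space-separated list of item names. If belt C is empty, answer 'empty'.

Tick 1: prefer A, take flask from A; A=[drum,lens,ingot,gear] B=[disk,peg,grate] C=[flask]
Tick 2: prefer B, take disk from B; A=[drum,lens,ingot,gear] B=[peg,grate] C=[flask,disk]
Tick 3: prefer A, take drum from A; A=[lens,ingot,gear] B=[peg,grate] C=[flask,disk,drum]
Tick 4: prefer B, take peg from B; A=[lens,ingot,gear] B=[grate] C=[flask,disk,drum,peg]
Tick 5: prefer A, take lens from A; A=[ingot,gear] B=[grate] C=[flask,disk,drum,peg,lens]
Tick 6: prefer B, take grate from B; A=[ingot,gear] B=[-] C=[flask,disk,drum,peg,lens,grate]

Answer: flask disk drum peg lens grate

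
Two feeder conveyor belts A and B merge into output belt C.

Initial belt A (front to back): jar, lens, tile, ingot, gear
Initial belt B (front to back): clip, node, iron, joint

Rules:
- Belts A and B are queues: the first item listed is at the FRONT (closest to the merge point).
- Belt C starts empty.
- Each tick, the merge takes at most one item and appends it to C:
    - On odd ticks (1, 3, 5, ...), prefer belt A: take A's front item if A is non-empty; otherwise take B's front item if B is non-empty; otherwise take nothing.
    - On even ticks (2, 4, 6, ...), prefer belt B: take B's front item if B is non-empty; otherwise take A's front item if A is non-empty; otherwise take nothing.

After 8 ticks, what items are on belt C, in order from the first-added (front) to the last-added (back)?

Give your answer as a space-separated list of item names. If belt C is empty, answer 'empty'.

Tick 1: prefer A, take jar from A; A=[lens,tile,ingot,gear] B=[clip,node,iron,joint] C=[jar]
Tick 2: prefer B, take clip from B; A=[lens,tile,ingot,gear] B=[node,iron,joint] C=[jar,clip]
Tick 3: prefer A, take lens from A; A=[tile,ingot,gear] B=[node,iron,joint] C=[jar,clip,lens]
Tick 4: prefer B, take node from B; A=[tile,ingot,gear] B=[iron,joint] C=[jar,clip,lens,node]
Tick 5: prefer A, take tile from A; A=[ingot,gear] B=[iron,joint] C=[jar,clip,lens,node,tile]
Tick 6: prefer B, take iron from B; A=[ingot,gear] B=[joint] C=[jar,clip,lens,node,tile,iron]
Tick 7: prefer A, take ingot from A; A=[gear] B=[joint] C=[jar,clip,lens,node,tile,iron,ingot]
Tick 8: prefer B, take joint from B; A=[gear] B=[-] C=[jar,clip,lens,node,tile,iron,ingot,joint]

Answer: jar clip lens node tile iron ingot joint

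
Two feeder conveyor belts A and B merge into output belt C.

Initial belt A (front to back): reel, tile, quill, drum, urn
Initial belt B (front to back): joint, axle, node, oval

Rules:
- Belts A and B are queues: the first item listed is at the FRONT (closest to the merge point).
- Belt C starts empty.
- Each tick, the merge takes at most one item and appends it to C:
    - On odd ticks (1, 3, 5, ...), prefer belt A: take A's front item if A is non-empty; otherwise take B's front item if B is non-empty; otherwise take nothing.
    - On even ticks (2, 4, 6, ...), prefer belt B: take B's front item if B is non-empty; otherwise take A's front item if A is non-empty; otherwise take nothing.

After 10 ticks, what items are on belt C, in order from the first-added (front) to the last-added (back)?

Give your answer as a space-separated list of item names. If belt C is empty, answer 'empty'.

Tick 1: prefer A, take reel from A; A=[tile,quill,drum,urn] B=[joint,axle,node,oval] C=[reel]
Tick 2: prefer B, take joint from B; A=[tile,quill,drum,urn] B=[axle,node,oval] C=[reel,joint]
Tick 3: prefer A, take tile from A; A=[quill,drum,urn] B=[axle,node,oval] C=[reel,joint,tile]
Tick 4: prefer B, take axle from B; A=[quill,drum,urn] B=[node,oval] C=[reel,joint,tile,axle]
Tick 5: prefer A, take quill from A; A=[drum,urn] B=[node,oval] C=[reel,joint,tile,axle,quill]
Tick 6: prefer B, take node from B; A=[drum,urn] B=[oval] C=[reel,joint,tile,axle,quill,node]
Tick 7: prefer A, take drum from A; A=[urn] B=[oval] C=[reel,joint,tile,axle,quill,node,drum]
Tick 8: prefer B, take oval from B; A=[urn] B=[-] C=[reel,joint,tile,axle,quill,node,drum,oval]
Tick 9: prefer A, take urn from A; A=[-] B=[-] C=[reel,joint,tile,axle,quill,node,drum,oval,urn]
Tick 10: prefer B, both empty, nothing taken; A=[-] B=[-] C=[reel,joint,tile,axle,quill,node,drum,oval,urn]

Answer: reel joint tile axle quill node drum oval urn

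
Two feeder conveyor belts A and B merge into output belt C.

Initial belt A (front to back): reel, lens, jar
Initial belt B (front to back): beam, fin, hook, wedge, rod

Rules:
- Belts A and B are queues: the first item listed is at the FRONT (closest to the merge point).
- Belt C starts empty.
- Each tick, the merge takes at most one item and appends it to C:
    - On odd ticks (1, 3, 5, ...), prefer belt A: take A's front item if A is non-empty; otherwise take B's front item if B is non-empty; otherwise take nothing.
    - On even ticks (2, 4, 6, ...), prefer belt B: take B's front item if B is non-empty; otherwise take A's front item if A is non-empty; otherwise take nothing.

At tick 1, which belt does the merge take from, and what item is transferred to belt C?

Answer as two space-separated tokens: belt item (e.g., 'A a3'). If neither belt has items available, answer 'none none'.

Answer: A reel

Derivation:
Tick 1: prefer A, take reel from A; A=[lens,jar] B=[beam,fin,hook,wedge,rod] C=[reel]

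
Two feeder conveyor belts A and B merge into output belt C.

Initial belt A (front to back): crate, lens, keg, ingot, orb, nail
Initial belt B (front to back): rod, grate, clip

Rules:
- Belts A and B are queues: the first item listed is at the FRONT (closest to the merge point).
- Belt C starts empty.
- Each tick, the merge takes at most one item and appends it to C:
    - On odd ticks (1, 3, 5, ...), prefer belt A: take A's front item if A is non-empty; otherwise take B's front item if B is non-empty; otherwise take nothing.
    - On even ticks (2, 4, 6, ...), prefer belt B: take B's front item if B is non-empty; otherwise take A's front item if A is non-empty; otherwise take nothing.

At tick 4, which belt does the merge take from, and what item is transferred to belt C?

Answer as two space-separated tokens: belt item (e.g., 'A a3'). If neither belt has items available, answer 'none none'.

Answer: B grate

Derivation:
Tick 1: prefer A, take crate from A; A=[lens,keg,ingot,orb,nail] B=[rod,grate,clip] C=[crate]
Tick 2: prefer B, take rod from B; A=[lens,keg,ingot,orb,nail] B=[grate,clip] C=[crate,rod]
Tick 3: prefer A, take lens from A; A=[keg,ingot,orb,nail] B=[grate,clip] C=[crate,rod,lens]
Tick 4: prefer B, take grate from B; A=[keg,ingot,orb,nail] B=[clip] C=[crate,rod,lens,grate]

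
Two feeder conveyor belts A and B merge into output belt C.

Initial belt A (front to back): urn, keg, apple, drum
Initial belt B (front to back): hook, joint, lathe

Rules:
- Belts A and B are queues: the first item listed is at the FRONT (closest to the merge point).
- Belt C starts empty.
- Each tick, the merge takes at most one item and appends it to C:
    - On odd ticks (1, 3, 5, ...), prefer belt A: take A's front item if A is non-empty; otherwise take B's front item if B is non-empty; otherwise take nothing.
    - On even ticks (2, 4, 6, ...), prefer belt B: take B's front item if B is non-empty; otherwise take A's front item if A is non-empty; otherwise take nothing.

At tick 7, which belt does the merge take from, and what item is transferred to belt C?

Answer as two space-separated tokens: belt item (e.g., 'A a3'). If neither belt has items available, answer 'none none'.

Answer: A drum

Derivation:
Tick 1: prefer A, take urn from A; A=[keg,apple,drum] B=[hook,joint,lathe] C=[urn]
Tick 2: prefer B, take hook from B; A=[keg,apple,drum] B=[joint,lathe] C=[urn,hook]
Tick 3: prefer A, take keg from A; A=[apple,drum] B=[joint,lathe] C=[urn,hook,keg]
Tick 4: prefer B, take joint from B; A=[apple,drum] B=[lathe] C=[urn,hook,keg,joint]
Tick 5: prefer A, take apple from A; A=[drum] B=[lathe] C=[urn,hook,keg,joint,apple]
Tick 6: prefer B, take lathe from B; A=[drum] B=[-] C=[urn,hook,keg,joint,apple,lathe]
Tick 7: prefer A, take drum from A; A=[-] B=[-] C=[urn,hook,keg,joint,apple,lathe,drum]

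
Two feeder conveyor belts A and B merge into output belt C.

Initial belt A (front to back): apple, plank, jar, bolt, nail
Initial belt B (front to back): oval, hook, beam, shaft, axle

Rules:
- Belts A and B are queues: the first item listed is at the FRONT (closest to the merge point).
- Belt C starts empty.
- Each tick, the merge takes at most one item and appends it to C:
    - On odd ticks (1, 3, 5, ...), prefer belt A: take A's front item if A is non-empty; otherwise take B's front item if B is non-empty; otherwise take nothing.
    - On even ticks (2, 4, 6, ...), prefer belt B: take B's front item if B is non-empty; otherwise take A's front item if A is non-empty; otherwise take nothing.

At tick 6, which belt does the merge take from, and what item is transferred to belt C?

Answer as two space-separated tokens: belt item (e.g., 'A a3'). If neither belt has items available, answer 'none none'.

Tick 1: prefer A, take apple from A; A=[plank,jar,bolt,nail] B=[oval,hook,beam,shaft,axle] C=[apple]
Tick 2: prefer B, take oval from B; A=[plank,jar,bolt,nail] B=[hook,beam,shaft,axle] C=[apple,oval]
Tick 3: prefer A, take plank from A; A=[jar,bolt,nail] B=[hook,beam,shaft,axle] C=[apple,oval,plank]
Tick 4: prefer B, take hook from B; A=[jar,bolt,nail] B=[beam,shaft,axle] C=[apple,oval,plank,hook]
Tick 5: prefer A, take jar from A; A=[bolt,nail] B=[beam,shaft,axle] C=[apple,oval,plank,hook,jar]
Tick 6: prefer B, take beam from B; A=[bolt,nail] B=[shaft,axle] C=[apple,oval,plank,hook,jar,beam]

Answer: B beam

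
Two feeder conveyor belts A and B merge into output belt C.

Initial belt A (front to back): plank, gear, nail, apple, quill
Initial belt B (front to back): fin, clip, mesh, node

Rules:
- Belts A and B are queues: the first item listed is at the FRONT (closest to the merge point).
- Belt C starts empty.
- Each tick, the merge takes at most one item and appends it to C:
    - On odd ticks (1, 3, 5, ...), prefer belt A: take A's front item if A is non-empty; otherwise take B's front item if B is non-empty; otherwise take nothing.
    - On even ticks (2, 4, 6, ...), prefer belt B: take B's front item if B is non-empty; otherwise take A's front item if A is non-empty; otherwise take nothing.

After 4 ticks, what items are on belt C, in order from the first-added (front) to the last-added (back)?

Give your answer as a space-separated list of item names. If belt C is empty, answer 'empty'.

Answer: plank fin gear clip

Derivation:
Tick 1: prefer A, take plank from A; A=[gear,nail,apple,quill] B=[fin,clip,mesh,node] C=[plank]
Tick 2: prefer B, take fin from B; A=[gear,nail,apple,quill] B=[clip,mesh,node] C=[plank,fin]
Tick 3: prefer A, take gear from A; A=[nail,apple,quill] B=[clip,mesh,node] C=[plank,fin,gear]
Tick 4: prefer B, take clip from B; A=[nail,apple,quill] B=[mesh,node] C=[plank,fin,gear,clip]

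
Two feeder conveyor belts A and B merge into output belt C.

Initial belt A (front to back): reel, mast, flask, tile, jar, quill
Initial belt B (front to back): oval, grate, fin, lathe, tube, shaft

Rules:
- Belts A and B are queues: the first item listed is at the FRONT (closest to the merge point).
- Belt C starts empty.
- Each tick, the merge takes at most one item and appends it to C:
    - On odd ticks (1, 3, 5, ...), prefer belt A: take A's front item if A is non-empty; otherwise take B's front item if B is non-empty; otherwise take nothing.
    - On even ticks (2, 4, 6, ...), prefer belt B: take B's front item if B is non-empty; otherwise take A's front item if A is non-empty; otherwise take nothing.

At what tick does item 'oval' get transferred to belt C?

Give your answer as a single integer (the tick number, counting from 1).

Tick 1: prefer A, take reel from A; A=[mast,flask,tile,jar,quill] B=[oval,grate,fin,lathe,tube,shaft] C=[reel]
Tick 2: prefer B, take oval from B; A=[mast,flask,tile,jar,quill] B=[grate,fin,lathe,tube,shaft] C=[reel,oval]

Answer: 2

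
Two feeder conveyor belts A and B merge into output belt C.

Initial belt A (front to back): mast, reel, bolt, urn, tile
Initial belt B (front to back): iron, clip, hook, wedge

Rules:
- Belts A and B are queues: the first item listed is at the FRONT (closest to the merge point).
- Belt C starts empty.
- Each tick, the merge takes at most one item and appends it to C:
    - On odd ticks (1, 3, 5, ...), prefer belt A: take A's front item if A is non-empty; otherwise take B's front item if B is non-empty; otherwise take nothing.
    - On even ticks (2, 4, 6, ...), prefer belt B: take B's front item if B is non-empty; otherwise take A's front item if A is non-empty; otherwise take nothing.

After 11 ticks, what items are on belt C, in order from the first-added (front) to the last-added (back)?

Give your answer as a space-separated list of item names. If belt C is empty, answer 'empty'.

Tick 1: prefer A, take mast from A; A=[reel,bolt,urn,tile] B=[iron,clip,hook,wedge] C=[mast]
Tick 2: prefer B, take iron from B; A=[reel,bolt,urn,tile] B=[clip,hook,wedge] C=[mast,iron]
Tick 3: prefer A, take reel from A; A=[bolt,urn,tile] B=[clip,hook,wedge] C=[mast,iron,reel]
Tick 4: prefer B, take clip from B; A=[bolt,urn,tile] B=[hook,wedge] C=[mast,iron,reel,clip]
Tick 5: prefer A, take bolt from A; A=[urn,tile] B=[hook,wedge] C=[mast,iron,reel,clip,bolt]
Tick 6: prefer B, take hook from B; A=[urn,tile] B=[wedge] C=[mast,iron,reel,clip,bolt,hook]
Tick 7: prefer A, take urn from A; A=[tile] B=[wedge] C=[mast,iron,reel,clip,bolt,hook,urn]
Tick 8: prefer B, take wedge from B; A=[tile] B=[-] C=[mast,iron,reel,clip,bolt,hook,urn,wedge]
Tick 9: prefer A, take tile from A; A=[-] B=[-] C=[mast,iron,reel,clip,bolt,hook,urn,wedge,tile]
Tick 10: prefer B, both empty, nothing taken; A=[-] B=[-] C=[mast,iron,reel,clip,bolt,hook,urn,wedge,tile]
Tick 11: prefer A, both empty, nothing taken; A=[-] B=[-] C=[mast,iron,reel,clip,bolt,hook,urn,wedge,tile]

Answer: mast iron reel clip bolt hook urn wedge tile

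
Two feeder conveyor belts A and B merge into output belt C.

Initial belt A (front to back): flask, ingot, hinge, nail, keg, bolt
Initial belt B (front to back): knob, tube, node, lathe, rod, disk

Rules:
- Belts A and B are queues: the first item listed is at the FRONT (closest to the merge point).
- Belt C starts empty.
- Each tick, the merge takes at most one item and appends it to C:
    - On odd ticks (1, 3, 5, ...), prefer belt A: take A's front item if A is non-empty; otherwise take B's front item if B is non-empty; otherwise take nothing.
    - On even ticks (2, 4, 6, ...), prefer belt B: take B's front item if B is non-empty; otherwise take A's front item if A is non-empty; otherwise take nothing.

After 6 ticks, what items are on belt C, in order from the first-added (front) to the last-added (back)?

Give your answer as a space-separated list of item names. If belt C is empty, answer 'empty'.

Answer: flask knob ingot tube hinge node

Derivation:
Tick 1: prefer A, take flask from A; A=[ingot,hinge,nail,keg,bolt] B=[knob,tube,node,lathe,rod,disk] C=[flask]
Tick 2: prefer B, take knob from B; A=[ingot,hinge,nail,keg,bolt] B=[tube,node,lathe,rod,disk] C=[flask,knob]
Tick 3: prefer A, take ingot from A; A=[hinge,nail,keg,bolt] B=[tube,node,lathe,rod,disk] C=[flask,knob,ingot]
Tick 4: prefer B, take tube from B; A=[hinge,nail,keg,bolt] B=[node,lathe,rod,disk] C=[flask,knob,ingot,tube]
Tick 5: prefer A, take hinge from A; A=[nail,keg,bolt] B=[node,lathe,rod,disk] C=[flask,knob,ingot,tube,hinge]
Tick 6: prefer B, take node from B; A=[nail,keg,bolt] B=[lathe,rod,disk] C=[flask,knob,ingot,tube,hinge,node]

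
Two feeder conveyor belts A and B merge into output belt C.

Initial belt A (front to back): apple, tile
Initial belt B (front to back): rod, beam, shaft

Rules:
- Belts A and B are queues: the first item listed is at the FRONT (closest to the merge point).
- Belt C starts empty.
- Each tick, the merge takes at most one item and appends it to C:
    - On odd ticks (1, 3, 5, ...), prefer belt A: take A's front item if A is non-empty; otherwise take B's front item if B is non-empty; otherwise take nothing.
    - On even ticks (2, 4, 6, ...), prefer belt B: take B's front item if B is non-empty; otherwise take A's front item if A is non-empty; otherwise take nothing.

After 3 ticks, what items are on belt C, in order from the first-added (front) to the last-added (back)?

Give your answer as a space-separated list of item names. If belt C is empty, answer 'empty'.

Tick 1: prefer A, take apple from A; A=[tile] B=[rod,beam,shaft] C=[apple]
Tick 2: prefer B, take rod from B; A=[tile] B=[beam,shaft] C=[apple,rod]
Tick 3: prefer A, take tile from A; A=[-] B=[beam,shaft] C=[apple,rod,tile]

Answer: apple rod tile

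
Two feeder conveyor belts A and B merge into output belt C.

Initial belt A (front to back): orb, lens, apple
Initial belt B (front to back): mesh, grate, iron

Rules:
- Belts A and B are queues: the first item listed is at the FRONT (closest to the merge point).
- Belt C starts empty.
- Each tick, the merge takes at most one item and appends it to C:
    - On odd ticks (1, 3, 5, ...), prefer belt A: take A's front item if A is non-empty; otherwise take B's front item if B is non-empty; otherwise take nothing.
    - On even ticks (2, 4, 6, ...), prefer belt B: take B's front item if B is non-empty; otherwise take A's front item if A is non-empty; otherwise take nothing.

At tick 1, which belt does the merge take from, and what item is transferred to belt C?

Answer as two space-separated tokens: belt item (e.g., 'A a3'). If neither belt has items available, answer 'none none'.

Tick 1: prefer A, take orb from A; A=[lens,apple] B=[mesh,grate,iron] C=[orb]

Answer: A orb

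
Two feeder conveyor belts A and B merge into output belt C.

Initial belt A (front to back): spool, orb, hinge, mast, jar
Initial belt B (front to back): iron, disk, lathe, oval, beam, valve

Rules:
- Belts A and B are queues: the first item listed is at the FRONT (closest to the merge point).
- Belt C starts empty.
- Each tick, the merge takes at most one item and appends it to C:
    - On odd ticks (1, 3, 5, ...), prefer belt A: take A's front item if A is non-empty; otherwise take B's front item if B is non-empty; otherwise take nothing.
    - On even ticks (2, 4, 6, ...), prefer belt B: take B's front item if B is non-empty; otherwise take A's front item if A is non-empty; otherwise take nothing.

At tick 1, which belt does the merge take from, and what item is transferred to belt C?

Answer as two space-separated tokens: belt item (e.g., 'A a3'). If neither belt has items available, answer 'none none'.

Tick 1: prefer A, take spool from A; A=[orb,hinge,mast,jar] B=[iron,disk,lathe,oval,beam,valve] C=[spool]

Answer: A spool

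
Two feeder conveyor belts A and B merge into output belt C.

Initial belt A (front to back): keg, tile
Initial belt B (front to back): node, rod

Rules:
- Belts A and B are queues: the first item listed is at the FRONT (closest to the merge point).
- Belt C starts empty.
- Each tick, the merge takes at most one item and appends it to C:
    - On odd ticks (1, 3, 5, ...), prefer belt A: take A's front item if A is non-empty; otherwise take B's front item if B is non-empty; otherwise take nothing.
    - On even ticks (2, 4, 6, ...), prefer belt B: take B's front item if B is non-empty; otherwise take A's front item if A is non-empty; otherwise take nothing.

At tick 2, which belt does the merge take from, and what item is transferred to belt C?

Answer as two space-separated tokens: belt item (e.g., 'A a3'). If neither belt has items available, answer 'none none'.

Tick 1: prefer A, take keg from A; A=[tile] B=[node,rod] C=[keg]
Tick 2: prefer B, take node from B; A=[tile] B=[rod] C=[keg,node]

Answer: B node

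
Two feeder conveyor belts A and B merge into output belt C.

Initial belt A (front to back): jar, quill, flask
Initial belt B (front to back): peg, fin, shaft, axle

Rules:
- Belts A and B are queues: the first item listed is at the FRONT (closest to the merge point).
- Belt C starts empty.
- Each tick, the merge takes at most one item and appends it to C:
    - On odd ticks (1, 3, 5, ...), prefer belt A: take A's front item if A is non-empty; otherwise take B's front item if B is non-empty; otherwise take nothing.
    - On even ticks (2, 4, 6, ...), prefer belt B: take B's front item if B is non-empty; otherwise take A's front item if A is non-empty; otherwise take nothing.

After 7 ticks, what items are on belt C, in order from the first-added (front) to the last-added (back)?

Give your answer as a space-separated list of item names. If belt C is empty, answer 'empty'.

Tick 1: prefer A, take jar from A; A=[quill,flask] B=[peg,fin,shaft,axle] C=[jar]
Tick 2: prefer B, take peg from B; A=[quill,flask] B=[fin,shaft,axle] C=[jar,peg]
Tick 3: prefer A, take quill from A; A=[flask] B=[fin,shaft,axle] C=[jar,peg,quill]
Tick 4: prefer B, take fin from B; A=[flask] B=[shaft,axle] C=[jar,peg,quill,fin]
Tick 5: prefer A, take flask from A; A=[-] B=[shaft,axle] C=[jar,peg,quill,fin,flask]
Tick 6: prefer B, take shaft from B; A=[-] B=[axle] C=[jar,peg,quill,fin,flask,shaft]
Tick 7: prefer A, take axle from B; A=[-] B=[-] C=[jar,peg,quill,fin,flask,shaft,axle]

Answer: jar peg quill fin flask shaft axle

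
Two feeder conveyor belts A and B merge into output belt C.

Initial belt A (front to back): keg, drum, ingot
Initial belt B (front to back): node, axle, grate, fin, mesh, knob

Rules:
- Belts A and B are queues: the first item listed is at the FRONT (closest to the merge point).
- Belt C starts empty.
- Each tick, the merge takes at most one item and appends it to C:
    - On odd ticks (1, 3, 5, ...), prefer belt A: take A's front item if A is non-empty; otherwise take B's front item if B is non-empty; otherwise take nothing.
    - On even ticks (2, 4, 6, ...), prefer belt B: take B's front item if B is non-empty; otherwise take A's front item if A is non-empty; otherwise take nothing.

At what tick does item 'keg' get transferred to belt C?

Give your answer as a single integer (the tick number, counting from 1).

Answer: 1

Derivation:
Tick 1: prefer A, take keg from A; A=[drum,ingot] B=[node,axle,grate,fin,mesh,knob] C=[keg]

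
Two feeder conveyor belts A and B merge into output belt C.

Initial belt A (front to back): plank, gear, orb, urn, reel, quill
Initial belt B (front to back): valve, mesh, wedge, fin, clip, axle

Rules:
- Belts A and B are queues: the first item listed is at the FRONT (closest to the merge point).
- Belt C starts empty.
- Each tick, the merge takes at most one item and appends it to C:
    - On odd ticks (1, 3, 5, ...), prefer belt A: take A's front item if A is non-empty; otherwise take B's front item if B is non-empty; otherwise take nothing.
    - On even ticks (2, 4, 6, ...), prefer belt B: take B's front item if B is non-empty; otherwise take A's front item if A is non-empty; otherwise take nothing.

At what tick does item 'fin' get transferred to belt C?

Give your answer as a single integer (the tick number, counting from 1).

Tick 1: prefer A, take plank from A; A=[gear,orb,urn,reel,quill] B=[valve,mesh,wedge,fin,clip,axle] C=[plank]
Tick 2: prefer B, take valve from B; A=[gear,orb,urn,reel,quill] B=[mesh,wedge,fin,clip,axle] C=[plank,valve]
Tick 3: prefer A, take gear from A; A=[orb,urn,reel,quill] B=[mesh,wedge,fin,clip,axle] C=[plank,valve,gear]
Tick 4: prefer B, take mesh from B; A=[orb,urn,reel,quill] B=[wedge,fin,clip,axle] C=[plank,valve,gear,mesh]
Tick 5: prefer A, take orb from A; A=[urn,reel,quill] B=[wedge,fin,clip,axle] C=[plank,valve,gear,mesh,orb]
Tick 6: prefer B, take wedge from B; A=[urn,reel,quill] B=[fin,clip,axle] C=[plank,valve,gear,mesh,orb,wedge]
Tick 7: prefer A, take urn from A; A=[reel,quill] B=[fin,clip,axle] C=[plank,valve,gear,mesh,orb,wedge,urn]
Tick 8: prefer B, take fin from B; A=[reel,quill] B=[clip,axle] C=[plank,valve,gear,mesh,orb,wedge,urn,fin]

Answer: 8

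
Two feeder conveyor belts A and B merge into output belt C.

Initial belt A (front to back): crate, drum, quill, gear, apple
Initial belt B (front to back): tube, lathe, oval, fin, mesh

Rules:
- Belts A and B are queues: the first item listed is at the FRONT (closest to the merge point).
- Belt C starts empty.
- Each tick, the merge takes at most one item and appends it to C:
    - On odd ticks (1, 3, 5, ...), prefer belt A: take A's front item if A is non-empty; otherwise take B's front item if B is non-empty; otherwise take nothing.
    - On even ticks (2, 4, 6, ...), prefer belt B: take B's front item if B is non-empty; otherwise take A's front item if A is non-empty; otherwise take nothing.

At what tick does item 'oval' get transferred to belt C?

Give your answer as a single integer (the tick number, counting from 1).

Answer: 6

Derivation:
Tick 1: prefer A, take crate from A; A=[drum,quill,gear,apple] B=[tube,lathe,oval,fin,mesh] C=[crate]
Tick 2: prefer B, take tube from B; A=[drum,quill,gear,apple] B=[lathe,oval,fin,mesh] C=[crate,tube]
Tick 3: prefer A, take drum from A; A=[quill,gear,apple] B=[lathe,oval,fin,mesh] C=[crate,tube,drum]
Tick 4: prefer B, take lathe from B; A=[quill,gear,apple] B=[oval,fin,mesh] C=[crate,tube,drum,lathe]
Tick 5: prefer A, take quill from A; A=[gear,apple] B=[oval,fin,mesh] C=[crate,tube,drum,lathe,quill]
Tick 6: prefer B, take oval from B; A=[gear,apple] B=[fin,mesh] C=[crate,tube,drum,lathe,quill,oval]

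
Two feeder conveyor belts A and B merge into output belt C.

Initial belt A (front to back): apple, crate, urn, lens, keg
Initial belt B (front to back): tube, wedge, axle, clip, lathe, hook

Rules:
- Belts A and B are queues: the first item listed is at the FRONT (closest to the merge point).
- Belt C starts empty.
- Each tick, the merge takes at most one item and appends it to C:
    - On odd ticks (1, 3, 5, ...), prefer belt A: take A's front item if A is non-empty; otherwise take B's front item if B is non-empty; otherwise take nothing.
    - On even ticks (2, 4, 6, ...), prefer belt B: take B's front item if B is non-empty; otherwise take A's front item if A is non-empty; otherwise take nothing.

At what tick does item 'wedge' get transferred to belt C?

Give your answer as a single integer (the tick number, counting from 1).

Answer: 4

Derivation:
Tick 1: prefer A, take apple from A; A=[crate,urn,lens,keg] B=[tube,wedge,axle,clip,lathe,hook] C=[apple]
Tick 2: prefer B, take tube from B; A=[crate,urn,lens,keg] B=[wedge,axle,clip,lathe,hook] C=[apple,tube]
Tick 3: prefer A, take crate from A; A=[urn,lens,keg] B=[wedge,axle,clip,lathe,hook] C=[apple,tube,crate]
Tick 4: prefer B, take wedge from B; A=[urn,lens,keg] B=[axle,clip,lathe,hook] C=[apple,tube,crate,wedge]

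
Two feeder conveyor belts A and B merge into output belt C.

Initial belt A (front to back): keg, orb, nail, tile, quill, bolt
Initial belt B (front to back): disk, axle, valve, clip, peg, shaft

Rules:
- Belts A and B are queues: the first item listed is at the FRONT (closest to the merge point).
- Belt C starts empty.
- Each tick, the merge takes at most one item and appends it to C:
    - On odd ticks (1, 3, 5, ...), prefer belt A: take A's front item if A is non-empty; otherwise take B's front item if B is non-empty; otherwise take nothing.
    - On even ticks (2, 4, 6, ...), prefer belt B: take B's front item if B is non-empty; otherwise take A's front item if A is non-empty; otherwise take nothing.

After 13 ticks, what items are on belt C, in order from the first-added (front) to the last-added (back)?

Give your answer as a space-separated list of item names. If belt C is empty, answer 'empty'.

Answer: keg disk orb axle nail valve tile clip quill peg bolt shaft

Derivation:
Tick 1: prefer A, take keg from A; A=[orb,nail,tile,quill,bolt] B=[disk,axle,valve,clip,peg,shaft] C=[keg]
Tick 2: prefer B, take disk from B; A=[orb,nail,tile,quill,bolt] B=[axle,valve,clip,peg,shaft] C=[keg,disk]
Tick 3: prefer A, take orb from A; A=[nail,tile,quill,bolt] B=[axle,valve,clip,peg,shaft] C=[keg,disk,orb]
Tick 4: prefer B, take axle from B; A=[nail,tile,quill,bolt] B=[valve,clip,peg,shaft] C=[keg,disk,orb,axle]
Tick 5: prefer A, take nail from A; A=[tile,quill,bolt] B=[valve,clip,peg,shaft] C=[keg,disk,orb,axle,nail]
Tick 6: prefer B, take valve from B; A=[tile,quill,bolt] B=[clip,peg,shaft] C=[keg,disk,orb,axle,nail,valve]
Tick 7: prefer A, take tile from A; A=[quill,bolt] B=[clip,peg,shaft] C=[keg,disk,orb,axle,nail,valve,tile]
Tick 8: prefer B, take clip from B; A=[quill,bolt] B=[peg,shaft] C=[keg,disk,orb,axle,nail,valve,tile,clip]
Tick 9: prefer A, take quill from A; A=[bolt] B=[peg,shaft] C=[keg,disk,orb,axle,nail,valve,tile,clip,quill]
Tick 10: prefer B, take peg from B; A=[bolt] B=[shaft] C=[keg,disk,orb,axle,nail,valve,tile,clip,quill,peg]
Tick 11: prefer A, take bolt from A; A=[-] B=[shaft] C=[keg,disk,orb,axle,nail,valve,tile,clip,quill,peg,bolt]
Tick 12: prefer B, take shaft from B; A=[-] B=[-] C=[keg,disk,orb,axle,nail,valve,tile,clip,quill,peg,bolt,shaft]
Tick 13: prefer A, both empty, nothing taken; A=[-] B=[-] C=[keg,disk,orb,axle,nail,valve,tile,clip,quill,peg,bolt,shaft]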